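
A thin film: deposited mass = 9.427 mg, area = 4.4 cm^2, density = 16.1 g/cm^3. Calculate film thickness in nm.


Convert: m = 9.427 mg = 9.4270e-06 kg, A = 4.4 cm^2 = 4.4000e-04 m^2, rho = 16.1 g/cm^3 = 16100 kg/m^3
t = m / (A * rho)
t = 9.4270e-06 / (4.4000e-04 * 16100)
t = 1.3307e-06 m = 1330.7 nm

1330.7


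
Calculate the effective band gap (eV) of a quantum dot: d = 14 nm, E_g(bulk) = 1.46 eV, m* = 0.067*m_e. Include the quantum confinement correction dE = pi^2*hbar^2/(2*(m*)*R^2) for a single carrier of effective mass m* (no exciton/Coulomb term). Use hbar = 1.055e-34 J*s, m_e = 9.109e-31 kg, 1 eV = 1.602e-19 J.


Radius R = 14/2 nm = 7e-09 m
Confinement energy dE = pi^2 * hbar^2 / (2 * m_eff * m_e * R^2)
dE = pi^2 * (1.055e-34)^2 / (2 * 0.067 * 9.109e-31 * (7e-09)^2) J, divided by 1.602e-19 J/eV
dE = 0.1146 eV
Total band gap = E_g(bulk) + dE = 1.46 + 0.1146 = 1.5746 eV

1.5746


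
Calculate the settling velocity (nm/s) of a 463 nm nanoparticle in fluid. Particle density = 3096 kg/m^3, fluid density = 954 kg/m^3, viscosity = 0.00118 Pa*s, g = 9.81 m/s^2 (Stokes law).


Radius R = 463/2 nm = 2.315e-07 m
Density difference = 3096 - 954 = 2142 kg/m^3
v = 2 * R^2 * (rho_p - rho_f) * g / (9 * eta)
v = 2 * (2.315e-07)^2 * 2142 * 9.81 / (9 * 0.00118)
v = 2.12078e-07 m/s = 212.0782 nm/s

212.0782


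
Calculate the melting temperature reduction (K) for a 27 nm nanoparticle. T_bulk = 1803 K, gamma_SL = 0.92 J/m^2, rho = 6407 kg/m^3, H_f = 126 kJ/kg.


Radius R = 27/2 = 13.5 nm = 1.35e-08 m
Convert H_f = 126 kJ/kg = 126000 J/kg
dT = 2 * gamma_SL * T_bulk / (rho * H_f * R)
dT = 2 * 0.92 * 1803 / (6407 * 126000 * 1.35e-08)
dT = 304.4 K

304.4


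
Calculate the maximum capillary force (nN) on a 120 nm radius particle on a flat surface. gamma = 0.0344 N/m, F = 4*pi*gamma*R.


Convert radius: R = 120 nm = 1.2e-07 m
F = 4 * pi * gamma * R
F = 4 * pi * 0.0344 * 1.2e-07
F = 5.1874e-08 N = 51.874 nN

51.874


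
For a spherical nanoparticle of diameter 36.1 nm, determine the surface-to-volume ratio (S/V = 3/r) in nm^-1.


Radius r = 36.1/2 = 18.05 nm
S/V = 3 / r = 3 / 18.05
S/V = 0.1662 nm^-1

0.1662


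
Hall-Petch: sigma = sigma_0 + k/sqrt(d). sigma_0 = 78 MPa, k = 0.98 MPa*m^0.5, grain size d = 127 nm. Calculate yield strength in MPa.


d = 127 nm = 1.27e-07 m
sqrt(d) = 0.0003563706
Hall-Petch contribution = k / sqrt(d) = 0.98 / 0.0003563706 = 2749.9 MPa
sigma = sigma_0 + k/sqrt(d) = 78 + 2749.9 = 2827.9 MPa

2827.9


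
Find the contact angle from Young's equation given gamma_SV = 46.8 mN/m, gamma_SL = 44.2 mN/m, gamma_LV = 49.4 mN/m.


cos(theta) = (gamma_SV - gamma_SL) / gamma_LV
cos(theta) = (46.8 - 44.2) / 49.4
cos(theta) = 0.052632
theta = arccos(0.052632) = 86.98 degrees

86.98


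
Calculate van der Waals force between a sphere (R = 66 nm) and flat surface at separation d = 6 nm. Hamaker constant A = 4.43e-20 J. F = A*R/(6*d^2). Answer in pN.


Convert to SI: R = 66 nm = 6.6e-08 m, d = 6 nm = 6e-09 m
F = A * R / (6 * d^2)
F = 4.43e-20 * 6.6e-08 / (6 * (6e-09)^2)
F = 1.35361e-11 N = 13.536 pN

13.536


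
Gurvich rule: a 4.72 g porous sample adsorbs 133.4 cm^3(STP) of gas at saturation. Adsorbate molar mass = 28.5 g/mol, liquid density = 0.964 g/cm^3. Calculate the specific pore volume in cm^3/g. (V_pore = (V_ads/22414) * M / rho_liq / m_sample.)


Moles adsorbed n = V_ads / 22414 = 133.4 / 22414 = 5.951637e-03 mol
Liquid volume V_liq = n * M / rho_liq = 5.951637e-03 * 28.5 / 0.964 = 0.17596 cm^3
Specific pore volume V_pore = V_liq / m_sample = 0.17596 / 4.72
V_pore = 0.0373 cm^3/g

0.0373


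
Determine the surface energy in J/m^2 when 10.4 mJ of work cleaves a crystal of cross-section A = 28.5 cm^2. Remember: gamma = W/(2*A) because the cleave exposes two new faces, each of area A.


Convert: A = 28.5 cm^2 = 0.00285 m^2, W = 10.4 mJ = 0.0104 J
Cleaving exposes two faces of area A, so total new surface = 2*A and gamma = W / (2*A)
gamma = 0.0104 / (2 * 0.00285)
gamma = 1.825 J/m^2

1.825


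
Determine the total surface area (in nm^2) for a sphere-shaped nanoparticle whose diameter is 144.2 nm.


Radius r = 144.2/2 = 72.1 nm
Surface area SA = 4 * pi * r^2
SA = 4 * pi * (72.1)^2
SA = 65325.15 nm^2

65325.15


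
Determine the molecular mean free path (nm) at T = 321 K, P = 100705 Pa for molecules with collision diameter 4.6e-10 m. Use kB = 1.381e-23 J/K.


Mean free path: lambda = kB*T / (sqrt(2) * pi * d^2 * P)
lambda = 1.381e-23 * 321 / (sqrt(2) * pi * (4.6e-10)^2 * 100705)
lambda = 4.68239e-08 m
lambda = 46.82 nm

46.82


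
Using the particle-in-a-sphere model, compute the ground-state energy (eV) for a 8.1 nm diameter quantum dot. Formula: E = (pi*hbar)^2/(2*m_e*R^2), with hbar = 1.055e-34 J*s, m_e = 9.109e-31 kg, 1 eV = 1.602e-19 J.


Radius R = 8.1/2 = 4.05 nm = 4.05e-09 m
E = (pi * 1.055e-34)^2 / (2 * 9.109e-31 * (4.05e-09)^2)
E(J) = 3.67616e-21
E = E(J) / 1.602e-19 = 0.0229 eV

0.0229


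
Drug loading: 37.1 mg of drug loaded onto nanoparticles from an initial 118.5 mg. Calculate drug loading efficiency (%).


Drug loading efficiency = (drug loaded / drug initial) * 100
DLE = 37.1 / 118.5 * 100
DLE = 0.3131 * 100
DLE = 31.31%

31.31


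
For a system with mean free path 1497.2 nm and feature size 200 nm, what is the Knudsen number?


Knudsen number Kn = lambda / L
Kn = 1497.2 / 200
Kn = 7.486

7.486


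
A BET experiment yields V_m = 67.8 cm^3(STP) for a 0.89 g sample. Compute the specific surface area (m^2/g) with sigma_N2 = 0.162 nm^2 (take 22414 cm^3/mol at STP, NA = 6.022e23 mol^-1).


Number of moles in monolayer = V_m / 22414 = 67.8 / 22414 = 0.0030249
Number of molecules = moles * NA = 0.0030249 * 6.022e23
SA = molecules * sigma / mass
SA = (67.8 / 22414) * 6.022e23 * 0.162e-18 / 0.89
SA = 331.6 m^2/g

331.6


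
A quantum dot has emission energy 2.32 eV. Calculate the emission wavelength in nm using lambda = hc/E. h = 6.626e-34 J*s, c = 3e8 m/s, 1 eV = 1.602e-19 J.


Convert energy: E = 2.32 eV = 2.32 * 1.602e-19 = 3.71664e-19 J
lambda = h*c / E = 6.626e-34 * 3e8 / 3.71664e-19
lambda = 5.34838e-07 m = 534.8 nm

534.8


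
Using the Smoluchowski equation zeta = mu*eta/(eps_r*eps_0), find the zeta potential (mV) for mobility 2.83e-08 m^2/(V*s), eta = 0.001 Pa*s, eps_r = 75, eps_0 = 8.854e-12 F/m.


Smoluchowski equation: zeta = mu * eta / (eps_r * eps_0)
zeta = 2.83e-08 * 0.001 / (75 * 8.854e-12)
zeta = 0.042617 V = 42.62 mV

42.62


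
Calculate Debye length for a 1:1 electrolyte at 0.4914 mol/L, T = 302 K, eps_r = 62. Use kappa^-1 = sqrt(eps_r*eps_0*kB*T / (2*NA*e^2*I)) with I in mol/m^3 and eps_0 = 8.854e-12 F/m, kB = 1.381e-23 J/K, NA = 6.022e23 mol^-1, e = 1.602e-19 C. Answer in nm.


Ionic strength I = 0.4914 * 1^2 * 1000 = 491.4 mol/m^3
kappa^-1 = sqrt(62 * 8.854e-12 * 1.381e-23 * 302 / (2 * 6.022e23 * (1.602e-19)^2 * 491.4))
kappa^-1 = 0.388 nm

0.388


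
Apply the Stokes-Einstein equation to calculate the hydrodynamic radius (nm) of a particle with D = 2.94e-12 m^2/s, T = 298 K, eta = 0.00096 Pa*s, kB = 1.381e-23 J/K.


Stokes-Einstein: R = kB*T / (6*pi*eta*D)
R = 1.381e-23 * 298 / (6 * pi * 0.00096 * 2.94e-12)
R = 7.73553e-08 m = 77.36 nm

77.36


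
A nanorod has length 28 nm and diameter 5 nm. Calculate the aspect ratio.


Aspect ratio AR = length / diameter
AR = 28 / 5
AR = 5.6

5.6


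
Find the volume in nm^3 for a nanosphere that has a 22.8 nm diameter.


Radius r = 22.8/2 = 11.4 nm
Volume V = (4/3) * pi * r^3
V = (4/3) * pi * (11.4)^3
V = 6205.88 nm^3

6205.88


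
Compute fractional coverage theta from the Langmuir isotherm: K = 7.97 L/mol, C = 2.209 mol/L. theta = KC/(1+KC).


Langmuir isotherm: theta = K*C / (1 + K*C)
K*C = 7.97 * 2.209 = 17.60573
theta = 17.60573 / (1 + 17.60573) = 17.60573 / 18.60573
theta = 0.9463

0.9463


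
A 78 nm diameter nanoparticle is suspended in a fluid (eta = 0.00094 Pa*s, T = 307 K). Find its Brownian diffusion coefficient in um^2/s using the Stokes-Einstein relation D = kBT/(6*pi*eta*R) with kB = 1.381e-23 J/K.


Radius R = 78/2 = 39 nm = 3.9e-08 m
D = kB*T / (6*pi*eta*R)
D = 1.381e-23 * 307 / (6 * pi * 0.00094 * 3.9e-08)
D = 6.13534e-12 m^2/s = 6.135 um^2/s

6.135


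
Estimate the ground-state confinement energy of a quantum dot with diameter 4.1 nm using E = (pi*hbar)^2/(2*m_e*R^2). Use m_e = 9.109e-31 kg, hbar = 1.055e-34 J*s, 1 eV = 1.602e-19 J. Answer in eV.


Radius R = 4.1/2 = 2.05 nm = 2.05e-09 m
E = (pi * 1.055e-34)^2 / (2 * 9.109e-31 * (2.05e-09)^2)
E(J) = 1.43482e-20
E = E(J) / 1.602e-19 = 0.0896 eV

0.0896


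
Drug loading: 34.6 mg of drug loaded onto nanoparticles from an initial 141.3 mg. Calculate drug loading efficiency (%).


Drug loading efficiency = (drug loaded / drug initial) * 100
DLE = 34.6 / 141.3 * 100
DLE = 0.2449 * 100
DLE = 24.49%

24.49


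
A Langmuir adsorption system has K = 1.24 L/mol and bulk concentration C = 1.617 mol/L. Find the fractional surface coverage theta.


Langmuir isotherm: theta = K*C / (1 + K*C)
K*C = 1.24 * 1.617 = 2.00508
theta = 2.00508 / (1 + 2.00508) = 2.00508 / 3.00508
theta = 0.6672

0.6672


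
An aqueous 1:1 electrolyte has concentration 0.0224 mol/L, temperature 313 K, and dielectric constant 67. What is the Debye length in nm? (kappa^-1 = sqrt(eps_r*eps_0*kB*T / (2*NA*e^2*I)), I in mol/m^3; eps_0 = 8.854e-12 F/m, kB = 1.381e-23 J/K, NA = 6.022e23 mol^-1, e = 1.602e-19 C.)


Ionic strength I = 0.0224 * 1^2 * 1000 = 22.4 mol/m^3
kappa^-1 = sqrt(67 * 8.854e-12 * 1.381e-23 * 313 / (2 * 6.022e23 * (1.602e-19)^2 * 22.4))
kappa^-1 = 1.924 nm

1.924


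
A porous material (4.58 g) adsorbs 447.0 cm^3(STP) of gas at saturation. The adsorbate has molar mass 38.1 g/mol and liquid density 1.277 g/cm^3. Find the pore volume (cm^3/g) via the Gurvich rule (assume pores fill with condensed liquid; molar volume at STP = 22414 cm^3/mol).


Moles adsorbed n = V_ads / 22414 = 447.0 / 22414 = 1.994289e-02 mol
Liquid volume V_liq = n * M / rho_liq = 1.994289e-02 * 38.1 / 1.277 = 0.59501 cm^3
Specific pore volume V_pore = V_liq / m_sample = 0.59501 / 4.58
V_pore = 0.1299 cm^3/g

0.1299


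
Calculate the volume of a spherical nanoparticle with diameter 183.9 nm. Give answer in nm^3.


Radius r = 183.9/2 = 91.95 nm
Volume V = (4/3) * pi * r^3
V = (4/3) * pi * (91.95)^3
V = 3256445.47 nm^3

3256445.47


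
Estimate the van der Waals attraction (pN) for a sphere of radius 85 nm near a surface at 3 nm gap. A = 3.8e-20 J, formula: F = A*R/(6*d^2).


Convert to SI: R = 85 nm = 8.5e-08 m, d = 3 nm = 3e-09 m
F = A * R / (6 * d^2)
F = 3.8e-20 * 8.5e-08 / (6 * (3e-09)^2)
F = 5.98148e-11 N = 59.815 pN

59.815


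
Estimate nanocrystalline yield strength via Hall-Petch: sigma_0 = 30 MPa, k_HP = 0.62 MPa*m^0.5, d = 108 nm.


d = 108 nm = 1.08e-07 m
sqrt(d) = 0.0003286335
Hall-Petch contribution = k / sqrt(d) = 0.62 / 0.0003286335 = 1886.6 MPa
sigma = sigma_0 + k/sqrt(d) = 30 + 1886.6 = 1916.6 MPa

1916.6


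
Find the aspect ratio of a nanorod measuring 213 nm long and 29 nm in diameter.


Aspect ratio AR = length / diameter
AR = 213 / 29
AR = 7.34

7.34


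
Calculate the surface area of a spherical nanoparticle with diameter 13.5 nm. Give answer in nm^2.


Radius r = 13.5/2 = 6.75 nm
Surface area SA = 4 * pi * r^2
SA = 4 * pi * (6.75)^2
SA = 572.56 nm^2

572.56


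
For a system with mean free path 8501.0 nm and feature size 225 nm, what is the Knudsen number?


Knudsen number Kn = lambda / L
Kn = 8501.0 / 225
Kn = 37.7822

37.7822


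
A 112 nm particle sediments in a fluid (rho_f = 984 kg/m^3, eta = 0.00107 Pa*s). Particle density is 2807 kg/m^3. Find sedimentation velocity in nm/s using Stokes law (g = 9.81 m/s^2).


Radius R = 112/2 nm = 5.6e-08 m
Density difference = 2807 - 984 = 1823 kg/m^3
v = 2 * R^2 * (rho_p - rho_f) * g / (9 * eta)
v = 2 * (5.6e-08)^2 * 1823 * 9.81 / (9 * 0.00107)
v = 1.16476e-08 m/s = 11.6476 nm/s

11.6476


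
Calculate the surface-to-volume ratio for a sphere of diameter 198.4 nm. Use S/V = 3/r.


Radius r = 198.4/2 = 99.2 nm
S/V = 3 / r = 3 / 99.2
S/V = 0.0302 nm^-1

0.0302


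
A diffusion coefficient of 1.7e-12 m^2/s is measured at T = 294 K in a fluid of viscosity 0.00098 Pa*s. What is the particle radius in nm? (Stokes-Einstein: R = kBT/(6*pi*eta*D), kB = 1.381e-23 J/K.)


Stokes-Einstein: R = kB*T / (6*pi*eta*D)
R = 1.381e-23 * 294 / (6 * pi * 0.00098 * 1.7e-12)
R = 1.2929e-07 m = 129.29 nm

129.29


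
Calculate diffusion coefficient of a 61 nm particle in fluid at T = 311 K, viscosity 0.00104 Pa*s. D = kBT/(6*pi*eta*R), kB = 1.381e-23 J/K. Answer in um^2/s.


Radius R = 61/2 = 30.5 nm = 3.05e-08 m
D = kB*T / (6*pi*eta*R)
D = 1.381e-23 * 311 / (6 * pi * 0.00104 * 3.05e-08)
D = 7.18323e-12 m^2/s = 7.183 um^2/s

7.183


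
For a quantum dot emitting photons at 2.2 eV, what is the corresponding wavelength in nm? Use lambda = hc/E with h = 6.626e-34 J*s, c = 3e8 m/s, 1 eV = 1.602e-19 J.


Convert energy: E = 2.2 eV = 2.2 * 1.602e-19 = 3.5244e-19 J
lambda = h*c / E = 6.626e-34 * 3e8 / 3.5244e-19
lambda = 5.64011e-07 m = 564.0 nm

564.0


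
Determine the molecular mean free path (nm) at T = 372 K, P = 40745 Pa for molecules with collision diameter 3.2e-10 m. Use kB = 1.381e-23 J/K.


Mean free path: lambda = kB*T / (sqrt(2) * pi * d^2 * P)
lambda = 1.381e-23 * 372 / (sqrt(2) * pi * (3.2e-10)^2 * 40745)
lambda = 2.77139e-07 m
lambda = 277.14 nm

277.14


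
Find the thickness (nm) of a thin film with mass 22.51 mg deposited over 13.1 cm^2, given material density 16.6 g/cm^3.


Convert: m = 22.51 mg = 2.2510e-05 kg, A = 13.1 cm^2 = 1.3100e-03 m^2, rho = 16.6 g/cm^3 = 16600 kg/m^3
t = m / (A * rho)
t = 2.2510e-05 / (1.3100e-03 * 16600)
t = 1.0351e-06 m = 1035.1 nm

1035.1


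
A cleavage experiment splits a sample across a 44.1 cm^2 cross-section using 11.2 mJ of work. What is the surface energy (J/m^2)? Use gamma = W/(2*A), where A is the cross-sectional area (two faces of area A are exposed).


Convert: A = 44.1 cm^2 = 0.00441 m^2, W = 11.2 mJ = 0.0112 J
Cleaving exposes two faces of area A, so total new surface = 2*A and gamma = W / (2*A)
gamma = 0.0112 / (2 * 0.00441)
gamma = 1.27 J/m^2

1.27


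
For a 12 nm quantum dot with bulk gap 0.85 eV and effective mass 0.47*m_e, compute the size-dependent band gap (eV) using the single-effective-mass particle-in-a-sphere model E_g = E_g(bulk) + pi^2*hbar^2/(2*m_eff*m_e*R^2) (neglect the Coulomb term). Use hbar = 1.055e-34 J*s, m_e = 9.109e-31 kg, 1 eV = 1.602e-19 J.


Radius R = 12/2 nm = 6e-09 m
Confinement energy dE = pi^2 * hbar^2 / (2 * m_eff * m_e * R^2)
dE = pi^2 * (1.055e-34)^2 / (2 * 0.47 * 9.109e-31 * (6e-09)^2) J, divided by 1.602e-19 J/eV
dE = 0.0222 eV
Total band gap = E_g(bulk) + dE = 0.85 + 0.0222 = 0.8722 eV

0.8722


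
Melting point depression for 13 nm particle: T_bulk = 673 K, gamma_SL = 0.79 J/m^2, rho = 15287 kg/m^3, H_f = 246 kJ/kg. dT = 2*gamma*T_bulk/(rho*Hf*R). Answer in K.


Radius R = 13/2 = 6.5 nm = 6.5e-09 m
Convert H_f = 246 kJ/kg = 246000 J/kg
dT = 2 * gamma_SL * T_bulk / (rho * H_f * R)
dT = 2 * 0.79 * 673 / (15287 * 246000 * 6.5e-09)
dT = 43.5 K

43.5


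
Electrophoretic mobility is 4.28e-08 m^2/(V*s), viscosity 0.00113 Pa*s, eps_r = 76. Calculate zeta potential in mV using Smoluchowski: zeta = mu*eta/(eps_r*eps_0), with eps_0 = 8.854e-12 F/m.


Smoluchowski equation: zeta = mu * eta / (eps_r * eps_0)
zeta = 4.28e-08 * 0.00113 / (76 * 8.854e-12)
zeta = 0.071874 V = 71.87 mV

71.87


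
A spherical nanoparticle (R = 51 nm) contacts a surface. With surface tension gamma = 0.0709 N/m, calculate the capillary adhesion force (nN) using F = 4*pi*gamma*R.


Convert radius: R = 51 nm = 5.1e-08 m
F = 4 * pi * gamma * R
F = 4 * pi * 0.0709 * 5.1e-08
F = 4.54387e-08 N = 45.4387 nN

45.4387


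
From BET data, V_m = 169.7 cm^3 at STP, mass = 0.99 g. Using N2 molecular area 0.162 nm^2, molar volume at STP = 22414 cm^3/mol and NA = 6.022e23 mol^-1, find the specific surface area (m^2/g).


Number of moles in monolayer = V_m / 22414 = 169.7 / 22414 = 0.00757116
Number of molecules = moles * NA = 0.00757116 * 6.022e23
SA = molecules * sigma / mass
SA = (169.7 / 22414) * 6.022e23 * 0.162e-18 / 0.99
SA = 746.1 m^2/g

746.1


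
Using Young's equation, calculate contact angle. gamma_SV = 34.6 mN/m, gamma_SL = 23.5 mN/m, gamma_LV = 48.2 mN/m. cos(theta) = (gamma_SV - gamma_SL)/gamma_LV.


cos(theta) = (gamma_SV - gamma_SL) / gamma_LV
cos(theta) = (34.6 - 23.5) / 48.2
cos(theta) = 0.23029
theta = arccos(0.23029) = 76.69 degrees

76.69


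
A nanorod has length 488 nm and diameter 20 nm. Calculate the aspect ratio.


Aspect ratio AR = length / diameter
AR = 488 / 20
AR = 24.4

24.4


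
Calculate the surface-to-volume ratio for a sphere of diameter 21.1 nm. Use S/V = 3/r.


Radius r = 21.1/2 = 10.55 nm
S/V = 3 / r = 3 / 10.55
S/V = 0.2844 nm^-1

0.2844


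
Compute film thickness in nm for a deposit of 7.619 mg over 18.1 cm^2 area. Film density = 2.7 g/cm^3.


Convert: m = 7.619 mg = 7.6190e-06 kg, A = 18.1 cm^2 = 1.8100e-03 m^2, rho = 2.7 g/cm^3 = 2700 kg/m^3
t = m / (A * rho)
t = 7.6190e-06 / (1.8100e-03 * 2700)
t = 1.5590e-06 m = 1559.0 nm

1559.0


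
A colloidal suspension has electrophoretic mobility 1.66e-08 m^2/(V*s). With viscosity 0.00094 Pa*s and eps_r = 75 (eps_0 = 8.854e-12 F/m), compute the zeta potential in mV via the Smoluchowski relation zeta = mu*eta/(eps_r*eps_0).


Smoluchowski equation: zeta = mu * eta / (eps_r * eps_0)
zeta = 1.66e-08 * 0.00094 / (75 * 8.854e-12)
zeta = 0.023498 V = 23.5 mV

23.5


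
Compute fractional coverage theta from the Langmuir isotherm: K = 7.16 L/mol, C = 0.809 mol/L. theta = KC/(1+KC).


Langmuir isotherm: theta = K*C / (1 + K*C)
K*C = 7.16 * 0.809 = 5.79244
theta = 5.79244 / (1 + 5.79244) = 5.79244 / 6.79244
theta = 0.8528

0.8528


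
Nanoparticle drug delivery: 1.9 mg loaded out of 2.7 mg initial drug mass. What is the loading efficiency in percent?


Drug loading efficiency = (drug loaded / drug initial) * 100
DLE = 1.9 / 2.7 * 100
DLE = 0.7037 * 100
DLE = 70.37%

70.37


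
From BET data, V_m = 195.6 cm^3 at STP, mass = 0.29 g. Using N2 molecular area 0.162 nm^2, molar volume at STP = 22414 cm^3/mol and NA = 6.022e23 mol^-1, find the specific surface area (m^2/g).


Number of moles in monolayer = V_m / 22414 = 195.6 / 22414 = 0.00872669
Number of molecules = moles * NA = 0.00872669 * 6.022e23
SA = molecules * sigma / mass
SA = (195.6 / 22414) * 6.022e23 * 0.162e-18 / 0.29
SA = 2935.7 m^2/g

2935.7


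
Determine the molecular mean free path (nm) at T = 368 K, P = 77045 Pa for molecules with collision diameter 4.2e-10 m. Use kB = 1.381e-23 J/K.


Mean free path: lambda = kB*T / (sqrt(2) * pi * d^2 * P)
lambda = 1.381e-23 * 368 / (sqrt(2) * pi * (4.2e-10)^2 * 77045)
lambda = 8.41654e-08 m
lambda = 84.17 nm

84.17


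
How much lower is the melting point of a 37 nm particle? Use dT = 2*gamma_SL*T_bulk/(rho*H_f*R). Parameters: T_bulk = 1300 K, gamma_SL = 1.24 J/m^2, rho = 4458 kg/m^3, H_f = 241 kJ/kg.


Radius R = 37/2 = 18.5 nm = 1.85e-08 m
Convert H_f = 241 kJ/kg = 241000 J/kg
dT = 2 * gamma_SL * T_bulk / (rho * H_f * R)
dT = 2 * 1.24 * 1300 / (4458 * 241000 * 1.85e-08)
dT = 162.2 K

162.2


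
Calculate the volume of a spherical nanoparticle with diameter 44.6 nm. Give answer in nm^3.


Radius r = 44.6/2 = 22.3 nm
Volume V = (4/3) * pi * r^3
V = (4/3) * pi * (22.3)^3
V = 46451.87 nm^3

46451.87


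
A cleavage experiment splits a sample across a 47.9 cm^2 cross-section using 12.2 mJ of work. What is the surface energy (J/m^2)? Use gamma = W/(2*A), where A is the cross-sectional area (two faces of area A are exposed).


Convert: A = 47.9 cm^2 = 0.00479 m^2, W = 12.2 mJ = 0.0122 J
Cleaving exposes two faces of area A, so total new surface = 2*A and gamma = W / (2*A)
gamma = 0.0122 / (2 * 0.00479)
gamma = 1.273 J/m^2

1.273


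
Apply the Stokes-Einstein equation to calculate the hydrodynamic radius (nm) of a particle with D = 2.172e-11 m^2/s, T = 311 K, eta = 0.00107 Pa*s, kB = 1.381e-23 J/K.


Stokes-Einstein: R = kB*T / (6*pi*eta*D)
R = 1.381e-23 * 311 / (6 * pi * 0.00107 * 2.172e-11)
R = 9.80414e-09 m = 9.8 nm

9.8


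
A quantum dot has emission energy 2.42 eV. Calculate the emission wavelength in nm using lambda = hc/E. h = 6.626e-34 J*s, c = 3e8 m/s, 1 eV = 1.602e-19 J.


Convert energy: E = 2.42 eV = 2.42 * 1.602e-19 = 3.87684e-19 J
lambda = h*c / E = 6.626e-34 * 3e8 / 3.87684e-19
lambda = 5.12737e-07 m = 512.7 nm

512.7


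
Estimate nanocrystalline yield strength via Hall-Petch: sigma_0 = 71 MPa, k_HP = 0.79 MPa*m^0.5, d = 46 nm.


d = 46 nm = 4.6e-08 m
sqrt(d) = 0.0002144761
Hall-Petch contribution = k / sqrt(d) = 0.79 / 0.0002144761 = 3683.4 MPa
sigma = sigma_0 + k/sqrt(d) = 71 + 3683.4 = 3754.4 MPa

3754.4


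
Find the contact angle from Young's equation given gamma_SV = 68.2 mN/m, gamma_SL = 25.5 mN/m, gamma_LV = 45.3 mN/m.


cos(theta) = (gamma_SV - gamma_SL) / gamma_LV
cos(theta) = (68.2 - 25.5) / 45.3
cos(theta) = 0.942605
theta = arccos(0.942605) = 19.51 degrees

19.51


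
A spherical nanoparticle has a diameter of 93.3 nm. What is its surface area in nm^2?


Radius r = 93.3/2 = 46.65 nm
Surface area SA = 4 * pi * r^2
SA = 4 * pi * (46.65)^2
SA = 27347.22 nm^2

27347.22


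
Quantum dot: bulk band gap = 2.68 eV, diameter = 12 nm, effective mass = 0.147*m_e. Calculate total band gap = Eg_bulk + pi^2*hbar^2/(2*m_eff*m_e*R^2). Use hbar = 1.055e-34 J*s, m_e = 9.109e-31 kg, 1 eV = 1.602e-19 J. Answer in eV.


Radius R = 12/2 nm = 6e-09 m
Confinement energy dE = pi^2 * hbar^2 / (2 * m_eff * m_e * R^2)
dE = pi^2 * (1.055e-34)^2 / (2 * 0.147 * 9.109e-31 * (6e-09)^2) J, divided by 1.602e-19 J/eV
dE = 0.0711 eV
Total band gap = E_g(bulk) + dE = 2.68 + 0.0711 = 2.7511 eV

2.7511


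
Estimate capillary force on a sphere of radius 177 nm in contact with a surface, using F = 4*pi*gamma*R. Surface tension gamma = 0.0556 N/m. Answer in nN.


Convert radius: R = 177 nm = 1.77e-07 m
F = 4 * pi * gamma * R
F = 4 * pi * 0.0556 * 1.77e-07
F = 1.23668e-07 N = 123.6682 nN

123.6682


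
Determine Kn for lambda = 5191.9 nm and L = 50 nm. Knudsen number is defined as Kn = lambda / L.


Knudsen number Kn = lambda / L
Kn = 5191.9 / 50
Kn = 103.838

103.838


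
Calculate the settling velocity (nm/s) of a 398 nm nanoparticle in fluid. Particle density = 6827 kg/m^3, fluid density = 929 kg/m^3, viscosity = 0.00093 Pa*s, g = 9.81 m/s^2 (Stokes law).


Radius R = 398/2 nm = 1.99e-07 m
Density difference = 6827 - 929 = 5898 kg/m^3
v = 2 * R^2 * (rho_p - rho_f) * g / (9 * eta)
v = 2 * (1.99e-07)^2 * 5898 * 9.81 / (9 * 0.00093)
v = 5.475e-07 m/s = 547.5004 nm/s

547.5004


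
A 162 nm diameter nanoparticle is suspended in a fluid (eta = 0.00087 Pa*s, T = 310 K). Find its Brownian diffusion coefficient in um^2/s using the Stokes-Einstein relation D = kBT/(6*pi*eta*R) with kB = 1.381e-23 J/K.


Radius R = 162/2 = 81 nm = 8.1e-08 m
D = kB*T / (6*pi*eta*R)
D = 1.381e-23 * 310 / (6 * pi * 0.00087 * 8.1e-08)
D = 3.22292e-12 m^2/s = 3.223 um^2/s

3.223


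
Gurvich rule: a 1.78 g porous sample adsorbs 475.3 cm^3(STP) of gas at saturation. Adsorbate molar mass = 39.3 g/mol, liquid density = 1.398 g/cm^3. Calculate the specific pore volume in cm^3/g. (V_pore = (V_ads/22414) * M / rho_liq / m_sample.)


Moles adsorbed n = V_ads / 22414 = 475.3 / 22414 = 2.120550e-02 mol
Liquid volume V_liq = n * M / rho_liq = 2.120550e-02 * 39.3 / 1.398 = 0.59612 cm^3
Specific pore volume V_pore = V_liq / m_sample = 0.59612 / 1.78
V_pore = 0.3349 cm^3/g

0.3349


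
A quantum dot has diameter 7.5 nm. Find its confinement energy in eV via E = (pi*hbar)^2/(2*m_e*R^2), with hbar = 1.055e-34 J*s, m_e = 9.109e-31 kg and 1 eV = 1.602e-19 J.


Radius R = 7.5/2 = 3.75 nm = 3.75e-09 m
E = (pi * 1.055e-34)^2 / (2 * 9.109e-31 * (3.75e-09)^2)
E(J) = 4.28787e-21
E = E(J) / 1.602e-19 = 0.0268 eV

0.0268


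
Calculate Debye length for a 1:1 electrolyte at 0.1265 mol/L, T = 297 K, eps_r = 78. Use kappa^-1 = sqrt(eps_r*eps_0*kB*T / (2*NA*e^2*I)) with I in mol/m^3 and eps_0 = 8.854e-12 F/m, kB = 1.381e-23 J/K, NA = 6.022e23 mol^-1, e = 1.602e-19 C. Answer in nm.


Ionic strength I = 0.1265 * 1^2 * 1000 = 126.5 mol/m^3
kappa^-1 = sqrt(78 * 8.854e-12 * 1.381e-23 * 297 / (2 * 6.022e23 * (1.602e-19)^2 * 126.5))
kappa^-1 = 0.851 nm

0.851


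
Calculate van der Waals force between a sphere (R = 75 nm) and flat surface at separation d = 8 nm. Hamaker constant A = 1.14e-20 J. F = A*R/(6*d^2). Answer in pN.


Convert to SI: R = 75 nm = 7.5e-08 m, d = 8 nm = 8e-09 m
F = A * R / (6 * d^2)
F = 1.14e-20 * 7.5e-08 / (6 * (8e-09)^2)
F = 2.22656e-12 N = 2.227 pN

2.227


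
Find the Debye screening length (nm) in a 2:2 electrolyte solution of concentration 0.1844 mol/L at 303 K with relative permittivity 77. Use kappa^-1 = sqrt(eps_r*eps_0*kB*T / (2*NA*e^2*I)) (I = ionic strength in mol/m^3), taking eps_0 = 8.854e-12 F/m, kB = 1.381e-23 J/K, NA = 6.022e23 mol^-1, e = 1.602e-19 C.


Ionic strength I = 0.1844 * 2^2 * 1000 = 737.6 mol/m^3
kappa^-1 = sqrt(77 * 8.854e-12 * 1.381e-23 * 303 / (2 * 6.022e23 * (1.602e-19)^2 * 737.6))
kappa^-1 = 0.354 nm

0.354


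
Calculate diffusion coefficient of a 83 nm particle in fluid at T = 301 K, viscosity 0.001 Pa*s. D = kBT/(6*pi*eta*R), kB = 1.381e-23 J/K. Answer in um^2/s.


Radius R = 83/2 = 41.5 nm = 4.15e-08 m
D = kB*T / (6*pi*eta*R)
D = 1.381e-23 * 301 / (6 * pi * 0.001 * 4.15e-08)
D = 5.31387e-12 m^2/s = 5.314 um^2/s

5.314


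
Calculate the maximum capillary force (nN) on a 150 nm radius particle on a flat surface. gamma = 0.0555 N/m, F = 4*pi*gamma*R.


Convert radius: R = 150 nm = 1.5e-07 m
F = 4 * pi * gamma * R
F = 4 * pi * 0.0555 * 1.5e-07
F = 1.04615e-07 N = 104.615 nN

104.615


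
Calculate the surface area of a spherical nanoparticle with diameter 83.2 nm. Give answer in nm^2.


Radius r = 83.2/2 = 41.6 nm
Surface area SA = 4 * pi * r^2
SA = 4 * pi * (41.6)^2
SA = 21746.86 nm^2

21746.86


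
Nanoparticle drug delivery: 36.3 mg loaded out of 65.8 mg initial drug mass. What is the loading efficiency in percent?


Drug loading efficiency = (drug loaded / drug initial) * 100
DLE = 36.3 / 65.8 * 100
DLE = 0.5517 * 100
DLE = 55.17%

55.17


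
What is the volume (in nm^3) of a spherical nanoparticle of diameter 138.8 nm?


Radius r = 138.8/2 = 69.4 nm
Volume V = (4/3) * pi * r^3
V = (4/3) * pi * (69.4)^3
V = 1400125.68 nm^3

1400125.68


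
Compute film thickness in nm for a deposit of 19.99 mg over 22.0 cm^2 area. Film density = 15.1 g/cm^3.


Convert: m = 19.99 mg = 1.9990e-05 kg, A = 22.0 cm^2 = 2.2000e-03 m^2, rho = 15.1 g/cm^3 = 15100 kg/m^3
t = m / (A * rho)
t = 1.9990e-05 / (2.2000e-03 * 15100)
t = 6.0175e-07 m = 601.7 nm

601.7


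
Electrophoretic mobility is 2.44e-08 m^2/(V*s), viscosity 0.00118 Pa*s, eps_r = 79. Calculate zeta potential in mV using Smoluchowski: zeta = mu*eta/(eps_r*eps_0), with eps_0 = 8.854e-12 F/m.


Smoluchowski equation: zeta = mu * eta / (eps_r * eps_0)
zeta = 2.44e-08 * 0.00118 / (79 * 8.854e-12)
zeta = 0.041163 V = 41.16 mV

41.16


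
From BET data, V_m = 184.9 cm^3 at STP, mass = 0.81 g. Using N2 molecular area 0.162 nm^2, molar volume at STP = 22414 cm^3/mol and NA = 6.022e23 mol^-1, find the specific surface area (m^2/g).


Number of moles in monolayer = V_m / 22414 = 184.9 / 22414 = 0.00824931
Number of molecules = moles * NA = 0.00824931 * 6.022e23
SA = molecules * sigma / mass
SA = (184.9 / 22414) * 6.022e23 * 0.162e-18 / 0.81
SA = 993.5 m^2/g

993.5


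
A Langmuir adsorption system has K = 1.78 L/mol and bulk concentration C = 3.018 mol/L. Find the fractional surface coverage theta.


Langmuir isotherm: theta = K*C / (1 + K*C)
K*C = 1.78 * 3.018 = 5.37204
theta = 5.37204 / (1 + 5.37204) = 5.37204 / 6.37204
theta = 0.8431

0.8431


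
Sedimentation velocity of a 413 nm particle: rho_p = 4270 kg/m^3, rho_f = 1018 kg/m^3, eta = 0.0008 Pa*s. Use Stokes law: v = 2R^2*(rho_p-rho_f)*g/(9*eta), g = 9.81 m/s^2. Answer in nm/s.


Radius R = 413/2 nm = 2.065e-07 m
Density difference = 4270 - 1018 = 3252 kg/m^3
v = 2 * R^2 * (rho_p - rho_f) * g / (9 * eta)
v = 2 * (2.065e-07)^2 * 3252 * 9.81 / (9 * 0.0008)
v = 3.77883e-07 m/s = 377.8828 nm/s

377.8828


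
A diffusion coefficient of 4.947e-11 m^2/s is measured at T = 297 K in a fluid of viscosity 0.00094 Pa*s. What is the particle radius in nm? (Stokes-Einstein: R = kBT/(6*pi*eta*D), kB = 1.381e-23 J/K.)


Stokes-Einstein: R = kB*T / (6*pi*eta*D)
R = 1.381e-23 * 297 / (6 * pi * 0.00094 * 4.947e-11)
R = 4.67928e-09 m = 4.68 nm

4.68


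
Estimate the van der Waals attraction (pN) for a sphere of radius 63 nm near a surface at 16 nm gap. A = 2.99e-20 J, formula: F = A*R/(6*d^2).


Convert to SI: R = 63 nm = 6.3e-08 m, d = 16 nm = 1.6e-08 m
F = A * R / (6 * d^2)
F = 2.99e-20 * 6.3e-08 / (6 * (1.6e-08)^2)
F = 1.22637e-12 N = 1.226 pN

1.226


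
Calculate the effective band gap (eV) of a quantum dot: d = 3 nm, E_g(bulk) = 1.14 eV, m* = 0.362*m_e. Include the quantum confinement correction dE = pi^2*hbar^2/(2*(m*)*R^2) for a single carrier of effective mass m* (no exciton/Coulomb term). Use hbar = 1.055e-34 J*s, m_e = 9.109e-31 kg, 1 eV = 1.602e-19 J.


Radius R = 3/2 nm = 1.5e-09 m
Confinement energy dE = pi^2 * hbar^2 / (2 * m_eff * m_e * R^2)
dE = pi^2 * (1.055e-34)^2 / (2 * 0.362 * 9.109e-31 * (1.5e-09)^2) J, divided by 1.602e-19 J/eV
dE = 0.4621 eV
Total band gap = E_g(bulk) + dE = 1.14 + 0.4621 = 1.6021 eV

1.6021


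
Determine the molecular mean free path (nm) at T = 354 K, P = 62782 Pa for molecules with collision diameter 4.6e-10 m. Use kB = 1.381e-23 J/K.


Mean free path: lambda = kB*T / (sqrt(2) * pi * d^2 * P)
lambda = 1.381e-23 * 354 / (sqrt(2) * pi * (4.6e-10)^2 * 62782)
lambda = 8.28288e-08 m
lambda = 82.83 nm

82.83


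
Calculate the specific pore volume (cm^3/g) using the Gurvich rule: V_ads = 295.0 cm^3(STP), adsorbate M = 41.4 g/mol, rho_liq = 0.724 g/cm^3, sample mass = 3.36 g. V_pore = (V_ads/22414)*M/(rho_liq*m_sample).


Moles adsorbed n = V_ads / 22414 = 295.0 / 22414 = 1.316142e-02 mol
Liquid volume V_liq = n * M / rho_liq = 1.316142e-02 * 41.4 / 0.724 = 0.75260 cm^3
Specific pore volume V_pore = V_liq / m_sample = 0.75260 / 3.36
V_pore = 0.224 cm^3/g

0.224


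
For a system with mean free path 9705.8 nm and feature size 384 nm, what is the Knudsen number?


Knudsen number Kn = lambda / L
Kn = 9705.8 / 384
Kn = 25.2755

25.2755


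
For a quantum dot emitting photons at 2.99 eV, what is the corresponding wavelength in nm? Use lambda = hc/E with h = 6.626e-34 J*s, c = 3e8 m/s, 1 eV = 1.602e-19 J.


Convert energy: E = 2.99 eV = 2.99 * 1.602e-19 = 4.78998e-19 J
lambda = h*c / E = 6.626e-34 * 3e8 / 4.78998e-19
lambda = 4.14991e-07 m = 415.0 nm

415.0


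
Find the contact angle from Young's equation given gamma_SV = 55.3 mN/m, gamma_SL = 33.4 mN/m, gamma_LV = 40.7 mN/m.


cos(theta) = (gamma_SV - gamma_SL) / gamma_LV
cos(theta) = (55.3 - 33.4) / 40.7
cos(theta) = 0.538084
theta = arccos(0.538084) = 57.45 degrees

57.45


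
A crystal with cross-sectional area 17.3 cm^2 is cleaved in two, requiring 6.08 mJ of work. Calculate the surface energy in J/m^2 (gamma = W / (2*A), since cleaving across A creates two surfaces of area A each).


Convert: A = 17.3 cm^2 = 0.00173 m^2, W = 6.08 mJ = 0.00608 J
Cleaving exposes two faces of area A, so total new surface = 2*A and gamma = W / (2*A)
gamma = 0.00608 / (2 * 0.00173)
gamma = 1.757 J/m^2

1.757


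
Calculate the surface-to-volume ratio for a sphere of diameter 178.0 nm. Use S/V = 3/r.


Radius r = 178.0/2 = 89 nm
S/V = 3 / r = 3 / 89
S/V = 0.0337 nm^-1

0.0337


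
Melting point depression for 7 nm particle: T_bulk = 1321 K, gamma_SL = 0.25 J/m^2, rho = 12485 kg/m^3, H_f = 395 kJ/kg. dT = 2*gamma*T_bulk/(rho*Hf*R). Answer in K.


Radius R = 7/2 = 3.5 nm = 3.5e-09 m
Convert H_f = 395 kJ/kg = 395000 J/kg
dT = 2 * gamma_SL * T_bulk / (rho * H_f * R)
dT = 2 * 0.25 * 1321 / (12485 * 395000 * 3.5e-09)
dT = 38.3 K

38.3


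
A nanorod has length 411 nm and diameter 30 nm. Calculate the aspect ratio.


Aspect ratio AR = length / diameter
AR = 411 / 30
AR = 13.7

13.7


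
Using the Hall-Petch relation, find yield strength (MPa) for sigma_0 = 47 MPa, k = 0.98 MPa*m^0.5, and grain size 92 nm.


d = 92 nm = 9.2e-08 m
sqrt(d) = 0.000303315
Hall-Petch contribution = k / sqrt(d) = 0.98 / 0.000303315 = 3231.0 MPa
sigma = sigma_0 + k/sqrt(d) = 47 + 3231.0 = 3278.0 MPa

3278.0


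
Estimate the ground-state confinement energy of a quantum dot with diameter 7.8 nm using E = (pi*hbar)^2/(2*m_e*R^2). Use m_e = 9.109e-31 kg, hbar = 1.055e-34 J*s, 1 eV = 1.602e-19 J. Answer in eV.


Radius R = 7.8/2 = 3.9 nm = 3.9e-09 m
E = (pi * 1.055e-34)^2 / (2 * 9.109e-31 * (3.9e-09)^2)
E(J) = 3.96438e-21
E = E(J) / 1.602e-19 = 0.0247 eV

0.0247


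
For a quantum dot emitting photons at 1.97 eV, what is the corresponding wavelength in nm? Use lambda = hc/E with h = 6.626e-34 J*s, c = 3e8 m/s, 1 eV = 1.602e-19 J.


Convert energy: E = 1.97 eV = 1.97 * 1.602e-19 = 3.15594e-19 J
lambda = h*c / E = 6.626e-34 * 3e8 / 3.15594e-19
lambda = 6.2986e-07 m = 629.9 nm

629.9


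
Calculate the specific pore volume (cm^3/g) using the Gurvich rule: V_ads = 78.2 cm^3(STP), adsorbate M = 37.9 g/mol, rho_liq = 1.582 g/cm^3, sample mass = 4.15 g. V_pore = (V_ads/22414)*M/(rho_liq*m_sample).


Moles adsorbed n = V_ads / 22414 = 78.2 / 22414 = 3.488891e-03 mol
Liquid volume V_liq = n * M / rho_liq = 3.488891e-03 * 37.9 / 1.582 = 0.08358 cm^3
Specific pore volume V_pore = V_liq / m_sample = 0.08358 / 4.15
V_pore = 0.0201 cm^3/g

0.0201


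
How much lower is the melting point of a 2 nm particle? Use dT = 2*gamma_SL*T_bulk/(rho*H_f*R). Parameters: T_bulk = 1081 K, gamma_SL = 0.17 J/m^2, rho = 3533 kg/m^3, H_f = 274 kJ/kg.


Radius R = 2/2 = 1 nm = 1e-09 m
Convert H_f = 274 kJ/kg = 274000 J/kg
dT = 2 * gamma_SL * T_bulk / (rho * H_f * R)
dT = 2 * 0.17 * 1081 / (3533 * 274000 * 1e-09)
dT = 379.7 K

379.7


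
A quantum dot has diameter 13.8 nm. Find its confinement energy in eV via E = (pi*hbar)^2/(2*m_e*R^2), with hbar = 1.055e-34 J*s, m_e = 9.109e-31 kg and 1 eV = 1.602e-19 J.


Radius R = 13.8/2 = 6.9 nm = 6.9e-09 m
E = (pi * 1.055e-34)^2 / (2 * 9.109e-31 * (6.9e-09)^2)
E(J) = 1.2665e-21
E = E(J) / 1.602e-19 = 0.0079 eV

0.0079


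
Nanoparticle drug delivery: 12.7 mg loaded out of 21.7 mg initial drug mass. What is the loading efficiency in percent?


Drug loading efficiency = (drug loaded / drug initial) * 100
DLE = 12.7 / 21.7 * 100
DLE = 0.5853 * 100
DLE = 58.53%

58.53


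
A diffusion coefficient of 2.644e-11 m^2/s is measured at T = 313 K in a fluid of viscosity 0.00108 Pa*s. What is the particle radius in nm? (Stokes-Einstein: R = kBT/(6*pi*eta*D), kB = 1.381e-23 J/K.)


Stokes-Einstein: R = kB*T / (6*pi*eta*D)
R = 1.381e-23 * 313 / (6 * pi * 0.00108 * 2.644e-11)
R = 8.03067e-09 m = 8.03 nm

8.03


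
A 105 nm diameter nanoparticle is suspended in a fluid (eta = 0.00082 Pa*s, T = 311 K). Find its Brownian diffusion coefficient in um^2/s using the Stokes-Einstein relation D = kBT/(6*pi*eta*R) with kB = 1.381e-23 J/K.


Radius R = 105/2 = 52.5 nm = 5.25e-08 m
D = kB*T / (6*pi*eta*R)
D = 1.381e-23 * 311 / (6 * pi * 0.00082 * 5.25e-08)
D = 5.29273e-12 m^2/s = 5.293 um^2/s

5.293


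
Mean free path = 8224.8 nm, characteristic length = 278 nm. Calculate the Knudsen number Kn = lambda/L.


Knudsen number Kn = lambda / L
Kn = 8224.8 / 278
Kn = 29.5856

29.5856


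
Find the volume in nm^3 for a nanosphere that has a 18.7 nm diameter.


Radius r = 18.7/2 = 9.35 nm
Volume V = (4/3) * pi * r^3
V = (4/3) * pi * (9.35)^3
V = 3423.92 nm^3

3423.92


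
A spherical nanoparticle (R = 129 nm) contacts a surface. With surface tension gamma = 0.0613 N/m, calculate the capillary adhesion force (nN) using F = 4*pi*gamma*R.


Convert radius: R = 129 nm = 1.29e-07 m
F = 4 * pi * gamma * R
F = 4 * pi * 0.0613 * 1.29e-07
F = 9.93711e-08 N = 99.3711 nN

99.3711


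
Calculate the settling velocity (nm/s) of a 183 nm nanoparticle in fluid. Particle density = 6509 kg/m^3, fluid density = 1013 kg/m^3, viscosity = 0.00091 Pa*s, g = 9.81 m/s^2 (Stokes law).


Radius R = 183/2 nm = 9.15e-08 m
Density difference = 6509 - 1013 = 5496 kg/m^3
v = 2 * R^2 * (rho_p - rho_f) * g / (9 * eta)
v = 2 * (9.15e-08)^2 * 5496 * 9.81 / (9 * 0.00091)
v = 1.10231e-07 m/s = 110.2311 nm/s

110.2311


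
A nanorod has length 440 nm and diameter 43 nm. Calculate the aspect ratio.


Aspect ratio AR = length / diameter
AR = 440 / 43
AR = 10.23

10.23


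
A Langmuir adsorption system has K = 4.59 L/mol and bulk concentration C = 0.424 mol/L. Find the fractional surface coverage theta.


Langmuir isotherm: theta = K*C / (1 + K*C)
K*C = 4.59 * 0.424 = 1.94616
theta = 1.94616 / (1 + 1.94616) = 1.94616 / 2.94616
theta = 0.6606

0.6606


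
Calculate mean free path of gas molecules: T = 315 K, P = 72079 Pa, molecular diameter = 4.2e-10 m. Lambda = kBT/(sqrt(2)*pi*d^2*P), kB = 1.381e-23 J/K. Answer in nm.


Mean free path: lambda = kB*T / (sqrt(2) * pi * d^2 * P)
lambda = 1.381e-23 * 315 / (sqrt(2) * pi * (4.2e-10)^2 * 72079)
lambda = 7.70073e-08 m
lambda = 77.01 nm

77.01


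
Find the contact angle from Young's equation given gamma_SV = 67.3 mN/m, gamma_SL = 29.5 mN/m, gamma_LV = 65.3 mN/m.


cos(theta) = (gamma_SV - gamma_SL) / gamma_LV
cos(theta) = (67.3 - 29.5) / 65.3
cos(theta) = 0.578867
theta = arccos(0.578867) = 54.63 degrees

54.63


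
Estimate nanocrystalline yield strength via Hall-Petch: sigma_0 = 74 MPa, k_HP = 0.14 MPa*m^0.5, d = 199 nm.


d = 199 nm = 1.99e-07 m
sqrt(d) = 0.0004460942
Hall-Petch contribution = k / sqrt(d) = 0.14 / 0.0004460942 = 313.8 MPa
sigma = sigma_0 + k/sqrt(d) = 74 + 313.8 = 387.8 MPa

387.8


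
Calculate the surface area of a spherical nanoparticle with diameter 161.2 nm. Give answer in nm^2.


Radius r = 161.2/2 = 80.6 nm
Surface area SA = 4 * pi * r^2
SA = 4 * pi * (80.6)^2
SA = 81635.67 nm^2

81635.67


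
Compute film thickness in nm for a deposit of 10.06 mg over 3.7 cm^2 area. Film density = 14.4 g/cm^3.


Convert: m = 10.06 mg = 1.0060e-05 kg, A = 3.7 cm^2 = 3.7000e-04 m^2, rho = 14.4 g/cm^3 = 14400 kg/m^3
t = m / (A * rho)
t = 1.0060e-05 / (3.7000e-04 * 14400)
t = 1.8881e-06 m = 1888.1 nm

1888.1


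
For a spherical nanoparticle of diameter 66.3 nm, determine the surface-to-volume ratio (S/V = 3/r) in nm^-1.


Radius r = 66.3/2 = 33.15 nm
S/V = 3 / r = 3 / 33.15
S/V = 0.0905 nm^-1

0.0905


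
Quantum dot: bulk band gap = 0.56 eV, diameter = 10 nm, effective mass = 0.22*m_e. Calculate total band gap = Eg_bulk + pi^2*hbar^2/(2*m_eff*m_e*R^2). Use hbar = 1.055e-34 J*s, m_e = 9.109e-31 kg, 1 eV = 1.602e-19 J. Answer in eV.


Radius R = 10/2 nm = 5e-09 m
Confinement energy dE = pi^2 * hbar^2 / (2 * m_eff * m_e * R^2)
dE = pi^2 * (1.055e-34)^2 / (2 * 0.22 * 9.109e-31 * (5e-09)^2) J, divided by 1.602e-19 J/eV
dE = 0.0684 eV
Total band gap = E_g(bulk) + dE = 0.56 + 0.0684 = 0.6284 eV

0.6284


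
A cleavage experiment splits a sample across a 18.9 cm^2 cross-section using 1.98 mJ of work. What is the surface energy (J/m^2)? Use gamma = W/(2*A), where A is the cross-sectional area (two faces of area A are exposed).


Convert: A = 18.9 cm^2 = 0.00189 m^2, W = 1.98 mJ = 0.00198 J
Cleaving exposes two faces of area A, so total new surface = 2*A and gamma = W / (2*A)
gamma = 0.00198 / (2 * 0.00189)
gamma = 0.524 J/m^2

0.524


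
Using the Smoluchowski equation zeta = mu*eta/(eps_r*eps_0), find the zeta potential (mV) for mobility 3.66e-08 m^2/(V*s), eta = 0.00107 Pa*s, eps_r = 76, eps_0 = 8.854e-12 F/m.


Smoluchowski equation: zeta = mu * eta / (eps_r * eps_0)
zeta = 3.66e-08 * 0.00107 / (76 * 8.854e-12)
zeta = 0.058198 V = 58.2 mV

58.2
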